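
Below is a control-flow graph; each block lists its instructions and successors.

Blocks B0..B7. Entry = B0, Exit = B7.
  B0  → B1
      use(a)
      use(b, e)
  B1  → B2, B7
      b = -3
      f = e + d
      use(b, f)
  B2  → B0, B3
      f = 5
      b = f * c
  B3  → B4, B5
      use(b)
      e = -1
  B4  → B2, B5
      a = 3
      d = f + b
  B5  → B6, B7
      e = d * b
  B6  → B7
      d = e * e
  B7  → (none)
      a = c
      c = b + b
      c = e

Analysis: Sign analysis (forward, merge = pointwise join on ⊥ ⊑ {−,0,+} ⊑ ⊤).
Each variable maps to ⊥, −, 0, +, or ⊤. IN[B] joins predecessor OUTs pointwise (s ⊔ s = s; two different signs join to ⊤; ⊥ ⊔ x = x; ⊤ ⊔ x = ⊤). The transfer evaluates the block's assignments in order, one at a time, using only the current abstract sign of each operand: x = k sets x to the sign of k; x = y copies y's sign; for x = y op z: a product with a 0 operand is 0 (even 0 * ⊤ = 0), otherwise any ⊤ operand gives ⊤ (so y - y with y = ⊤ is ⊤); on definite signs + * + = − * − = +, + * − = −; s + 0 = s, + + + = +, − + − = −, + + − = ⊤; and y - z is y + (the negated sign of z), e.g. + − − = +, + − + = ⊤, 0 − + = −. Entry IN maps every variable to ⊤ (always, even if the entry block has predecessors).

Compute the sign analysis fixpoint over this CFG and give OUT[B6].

Answer: {a: ⊤, b: ⊤, c: ⊤, d: ⊤, e: ⊤, f: +}

Trace:
Fixpoint table:
  B0: | IN=(all ⊤) | OUT=(all ⊤)
  B1: | IN=(all ⊤) | OUT={b:-; rest ⊤}
  B2: | IN=(all ⊤) | OUT={f:+; rest ⊤}
  B3: | IN={f:+; rest ⊤} | OUT={e:-, f:+; rest ⊤}
  B4: | IN={e:-, f:+; rest ⊤} | OUT={a:+, e:-, f:+; rest ⊤}
  B5: | IN={e:-, f:+; rest ⊤} | OUT={f:+; rest ⊤}
  B6: | IN={f:+; rest ⊤} | OUT={f:+; rest ⊤}
  B7: | IN=(all ⊤) | OUT=(all ⊤)

Merge at B6: IN[B6] = OUT[B5] = {a: ⊤, b: ⊤, c: ⊤, d: ⊤, e: ⊤, f: +}
Applying B6's transfer function to that IN value gives OUT[B6] (row B6 above).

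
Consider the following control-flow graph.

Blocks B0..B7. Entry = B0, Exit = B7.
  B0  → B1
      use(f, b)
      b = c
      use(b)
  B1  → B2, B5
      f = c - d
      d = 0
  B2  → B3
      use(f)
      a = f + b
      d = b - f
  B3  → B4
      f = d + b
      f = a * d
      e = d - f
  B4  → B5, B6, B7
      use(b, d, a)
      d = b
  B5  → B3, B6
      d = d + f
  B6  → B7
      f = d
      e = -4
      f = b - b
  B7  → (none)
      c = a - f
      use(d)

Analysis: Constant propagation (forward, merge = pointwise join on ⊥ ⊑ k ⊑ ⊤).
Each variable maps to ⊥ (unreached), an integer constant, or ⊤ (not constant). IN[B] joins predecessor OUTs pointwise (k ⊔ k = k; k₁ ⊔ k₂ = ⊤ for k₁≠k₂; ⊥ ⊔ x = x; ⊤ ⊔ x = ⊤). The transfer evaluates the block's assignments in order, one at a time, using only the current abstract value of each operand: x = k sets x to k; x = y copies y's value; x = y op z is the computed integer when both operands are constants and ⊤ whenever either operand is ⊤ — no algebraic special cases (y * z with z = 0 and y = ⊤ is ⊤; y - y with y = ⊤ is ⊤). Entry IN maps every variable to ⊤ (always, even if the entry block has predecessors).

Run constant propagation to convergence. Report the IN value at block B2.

Per-block solution:
  B0:  IN=(all ⊤)  OUT=(all ⊤)
  B1:  IN=(all ⊤)  OUT={d:0; rest ⊤}
  B2:  IN={d:0; rest ⊤}  OUT=(all ⊤)
  B3:  IN=(all ⊤)  OUT=(all ⊤)
  B4:  IN=(all ⊤)  OUT=(all ⊤)
  B5:  IN=(all ⊤)  OUT=(all ⊤)
  B6:  IN=(all ⊤)  OUT={e:-4; rest ⊤}
  B7:  IN=(all ⊤)  OUT=(all ⊤)

Merge at B2: IN[B2] = OUT[B1] = {a: ⊤, b: ⊤, c: ⊤, d: 0, e: ⊤, f: ⊤}

Answer: {a: ⊤, b: ⊤, c: ⊤, d: 0, e: ⊤, f: ⊤}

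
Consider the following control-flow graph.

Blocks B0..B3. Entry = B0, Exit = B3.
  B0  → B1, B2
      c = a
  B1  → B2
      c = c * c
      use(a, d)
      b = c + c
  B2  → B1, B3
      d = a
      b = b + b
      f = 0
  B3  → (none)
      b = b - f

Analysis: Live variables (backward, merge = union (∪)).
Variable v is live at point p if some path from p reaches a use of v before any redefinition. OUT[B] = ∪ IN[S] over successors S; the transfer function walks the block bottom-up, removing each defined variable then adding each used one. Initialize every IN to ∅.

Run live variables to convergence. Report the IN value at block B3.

Per-block solution:
  B0:   IN={a, b, d}   OUT={a, b, c, d}
  B1:   IN={a, c, d}   OUT={a, b, c}
  B2:   IN={a, b, c}   OUT={a, b, c, d, f}
  B3:   IN={b, f}   OUT={}

B3 is the boundary node: OUT[B3] = {}
Applying B3's transfer function to that OUT value gives IN[B3] (row B3 above).

Answer: {b, f}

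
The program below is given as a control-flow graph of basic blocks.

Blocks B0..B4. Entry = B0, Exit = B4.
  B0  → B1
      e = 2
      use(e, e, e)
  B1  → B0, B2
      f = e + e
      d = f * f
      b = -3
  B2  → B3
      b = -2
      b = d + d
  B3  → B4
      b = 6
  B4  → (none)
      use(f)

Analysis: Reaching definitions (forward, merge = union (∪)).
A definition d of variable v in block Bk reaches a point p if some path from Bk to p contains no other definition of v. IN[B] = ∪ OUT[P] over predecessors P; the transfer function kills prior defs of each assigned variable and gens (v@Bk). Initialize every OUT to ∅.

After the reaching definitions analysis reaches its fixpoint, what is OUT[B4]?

Per-block solution:
  B0:  IN={b@B1, d@B1, e@B0, f@B1}  OUT={b@B1, d@B1, e@B0, f@B1}
  B1:  IN={b@B1, d@B1, e@B0, f@B1}  OUT={b@B1, d@B1, e@B0, f@B1}
  B2:  IN={b@B1, d@B1, e@B0, f@B1}  OUT={b@B2, d@B1, e@B0, f@B1}
  B3:  IN={b@B2, d@B1, e@B0, f@B1}  OUT={b@B3, d@B1, e@B0, f@B1}
  B4:  IN={b@B3, d@B1, e@B0, f@B1}  OUT={b@B3, d@B1, e@B0, f@B1}

Merge at B4: IN[B4] = OUT[B3] = {b@B3, d@B1, e@B0, f@B1}
Applying B4's transfer function to that IN value gives OUT[B4] (row B4 above).

Answer: {b@B3, d@B1, e@B0, f@B1}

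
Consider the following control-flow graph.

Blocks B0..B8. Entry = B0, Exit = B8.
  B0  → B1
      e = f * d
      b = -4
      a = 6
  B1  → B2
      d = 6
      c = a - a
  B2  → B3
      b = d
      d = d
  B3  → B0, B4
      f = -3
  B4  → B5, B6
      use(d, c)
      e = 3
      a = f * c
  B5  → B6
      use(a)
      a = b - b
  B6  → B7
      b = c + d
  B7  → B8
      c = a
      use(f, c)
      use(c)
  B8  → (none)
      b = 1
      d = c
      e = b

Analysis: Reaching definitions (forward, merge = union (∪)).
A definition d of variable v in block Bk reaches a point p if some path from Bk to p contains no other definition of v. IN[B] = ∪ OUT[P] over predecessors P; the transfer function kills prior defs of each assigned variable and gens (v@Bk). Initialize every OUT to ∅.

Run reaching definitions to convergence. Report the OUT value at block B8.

Answer: {a@B4, a@B5, b@B8, c@B7, d@B8, e@B8, f@B3}

Working:
Fixpoint table:
  B0: | IN={a@B0, b@B2, c@B1, d@B2, e@B0, f@B3} | OUT={a@B0, b@B0, c@B1, d@B2, e@B0, f@B3}
  B1: | IN={a@B0, b@B0, c@B1, d@B2, e@B0, f@B3} | OUT={a@B0, b@B0, c@B1, d@B1, e@B0, f@B3}
  B2: | IN={a@B0, b@B0, c@B1, d@B1, e@B0, f@B3} | OUT={a@B0, b@B2, c@B1, d@B2, e@B0, f@B3}
  B3: | IN={a@B0, b@B2, c@B1, d@B2, e@B0, f@B3} | OUT={a@B0, b@B2, c@B1, d@B2, e@B0, f@B3}
  B4: | IN={a@B0, b@B2, c@B1, d@B2, e@B0, f@B3} | OUT={a@B4, b@B2, c@B1, d@B2, e@B4, f@B3}
  B5: | IN={a@B4, b@B2, c@B1, d@B2, e@B4, f@B3} | OUT={a@B5, b@B2, c@B1, d@B2, e@B4, f@B3}
  B6: | IN={a@B4, a@B5, b@B2, c@B1, d@B2, e@B4, f@B3} | OUT={a@B4, a@B5, b@B6, c@B1, d@B2, e@B4, f@B3}
  B7: | IN={a@B4, a@B5, b@B6, c@B1, d@B2, e@B4, f@B3} | OUT={a@B4, a@B5, b@B6, c@B7, d@B2, e@B4, f@B3}
  B8: | IN={a@B4, a@B5, b@B6, c@B7, d@B2, e@B4, f@B3} | OUT={a@B4, a@B5, b@B8, c@B7, d@B8, e@B8, f@B3}

Merge at B8: IN[B8] = OUT[B7] = {a@B4, a@B5, b@B6, c@B7, d@B2, e@B4, f@B3}
Applying B8's transfer function to that IN value gives OUT[B8] (row B8 above).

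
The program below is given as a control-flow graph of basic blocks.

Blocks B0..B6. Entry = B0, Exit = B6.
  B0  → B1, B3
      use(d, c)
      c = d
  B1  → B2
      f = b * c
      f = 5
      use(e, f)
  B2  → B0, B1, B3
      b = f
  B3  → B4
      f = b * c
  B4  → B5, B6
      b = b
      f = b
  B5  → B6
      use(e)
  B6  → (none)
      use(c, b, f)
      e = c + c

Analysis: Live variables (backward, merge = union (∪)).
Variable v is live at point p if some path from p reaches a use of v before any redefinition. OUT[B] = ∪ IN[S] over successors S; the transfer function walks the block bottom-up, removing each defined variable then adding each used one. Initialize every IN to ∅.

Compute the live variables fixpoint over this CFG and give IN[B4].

Answer: {b, c, e}

Trace:
Per-block solution:
  B0: | IN={b, c, d, e} | OUT={b, c, d, e}
  B1: | IN={b, c, d, e} | OUT={c, d, e, f}
  B2: | IN={c, d, e, f} | OUT={b, c, d, e}
  B3: | IN={b, c, e} | OUT={b, c, e}
  B4: | IN={b, c, e} | OUT={b, c, e, f}
  B5: | IN={b, c, e, f} | OUT={b, c, f}
  B6: | IN={b, c, f} | OUT={}

Merge at B4: OUT[B4] = IN[B5] ⊔ IN[B6] = {b, c, e, f}
Applying B4's transfer function to that OUT value gives IN[B4] (row B4 above).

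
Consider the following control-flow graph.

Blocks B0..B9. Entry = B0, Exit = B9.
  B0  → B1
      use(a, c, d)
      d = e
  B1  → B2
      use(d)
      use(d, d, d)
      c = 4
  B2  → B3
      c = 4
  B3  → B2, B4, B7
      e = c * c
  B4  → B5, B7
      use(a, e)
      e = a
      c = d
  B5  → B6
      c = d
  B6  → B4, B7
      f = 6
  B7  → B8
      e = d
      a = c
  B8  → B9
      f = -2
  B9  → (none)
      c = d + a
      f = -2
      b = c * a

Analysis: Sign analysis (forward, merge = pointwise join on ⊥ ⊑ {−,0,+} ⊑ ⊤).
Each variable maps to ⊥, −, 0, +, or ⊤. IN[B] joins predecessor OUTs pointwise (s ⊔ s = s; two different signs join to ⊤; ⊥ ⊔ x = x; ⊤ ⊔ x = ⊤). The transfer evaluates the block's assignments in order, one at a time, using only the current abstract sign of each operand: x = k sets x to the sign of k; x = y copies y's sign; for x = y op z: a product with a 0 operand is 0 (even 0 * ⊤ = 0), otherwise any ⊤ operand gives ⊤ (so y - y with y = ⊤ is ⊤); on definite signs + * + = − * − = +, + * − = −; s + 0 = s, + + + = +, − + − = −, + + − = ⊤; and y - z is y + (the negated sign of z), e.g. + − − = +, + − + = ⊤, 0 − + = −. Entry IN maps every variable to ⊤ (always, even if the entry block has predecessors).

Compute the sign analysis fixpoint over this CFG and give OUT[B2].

Answer: {a: ⊤, b: ⊤, c: +, d: ⊤, e: ⊤, f: ⊤}

Trace:
Fixpoint table:
  B0:   IN=(all ⊤)   OUT=(all ⊤)
  B1:   IN=(all ⊤)   OUT={c:+; rest ⊤}
  B2:   IN={c:+; rest ⊤}   OUT={c:+; rest ⊤}
  B3:   IN={c:+; rest ⊤}   OUT={c:+, e:+; rest ⊤}
  B4:   IN=(all ⊤)   OUT=(all ⊤)
  B5:   IN=(all ⊤)   OUT=(all ⊤)
  B6:   IN=(all ⊤)   OUT={f:+; rest ⊤}
  B7:   IN=(all ⊤)   OUT=(all ⊤)
  B8:   IN=(all ⊤)   OUT={f:-; rest ⊤}
  B9:   IN={f:-; rest ⊤}   OUT={f:-; rest ⊤}

Merge at B2: IN[B2] = OUT[B1] ⊔ OUT[B3] = {a: ⊤, b: ⊤, c: +, d: ⊤, e: ⊤, f: ⊤}
Applying B2's transfer function to that IN value gives OUT[B2] (row B2 above).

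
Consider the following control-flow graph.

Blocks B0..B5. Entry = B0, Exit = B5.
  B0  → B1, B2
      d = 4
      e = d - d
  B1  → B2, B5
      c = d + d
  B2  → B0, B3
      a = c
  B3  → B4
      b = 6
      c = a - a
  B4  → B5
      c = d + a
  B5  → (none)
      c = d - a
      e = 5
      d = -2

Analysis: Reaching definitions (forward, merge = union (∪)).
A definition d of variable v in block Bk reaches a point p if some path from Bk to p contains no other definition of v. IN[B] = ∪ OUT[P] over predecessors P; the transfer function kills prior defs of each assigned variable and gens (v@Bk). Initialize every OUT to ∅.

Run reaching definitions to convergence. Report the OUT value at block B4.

Fixpoint table:
  B0:  IN={a@B2, c@B1, d@B0, e@B0}  OUT={a@B2, c@B1, d@B0, e@B0}
  B1:  IN={a@B2, c@B1, d@B0, e@B0}  OUT={a@B2, c@B1, d@B0, e@B0}
  B2:  IN={a@B2, c@B1, d@B0, e@B0}  OUT={a@B2, c@B1, d@B0, e@B0}
  B3:  IN={a@B2, c@B1, d@B0, e@B0}  OUT={a@B2, b@B3, c@B3, d@B0, e@B0}
  B4:  IN={a@B2, b@B3, c@B3, d@B0, e@B0}  OUT={a@B2, b@B3, c@B4, d@B0, e@B0}
  B5:  IN={a@B2, b@B3, c@B1, c@B4, d@B0, e@B0}  OUT={a@B2, b@B3, c@B5, d@B5, e@B5}

Merge at B4: IN[B4] = OUT[B3] = {a@B2, b@B3, c@B3, d@B0, e@B0}
Applying B4's transfer function to that IN value gives OUT[B4] (row B4 above).

Answer: {a@B2, b@B3, c@B4, d@B0, e@B0}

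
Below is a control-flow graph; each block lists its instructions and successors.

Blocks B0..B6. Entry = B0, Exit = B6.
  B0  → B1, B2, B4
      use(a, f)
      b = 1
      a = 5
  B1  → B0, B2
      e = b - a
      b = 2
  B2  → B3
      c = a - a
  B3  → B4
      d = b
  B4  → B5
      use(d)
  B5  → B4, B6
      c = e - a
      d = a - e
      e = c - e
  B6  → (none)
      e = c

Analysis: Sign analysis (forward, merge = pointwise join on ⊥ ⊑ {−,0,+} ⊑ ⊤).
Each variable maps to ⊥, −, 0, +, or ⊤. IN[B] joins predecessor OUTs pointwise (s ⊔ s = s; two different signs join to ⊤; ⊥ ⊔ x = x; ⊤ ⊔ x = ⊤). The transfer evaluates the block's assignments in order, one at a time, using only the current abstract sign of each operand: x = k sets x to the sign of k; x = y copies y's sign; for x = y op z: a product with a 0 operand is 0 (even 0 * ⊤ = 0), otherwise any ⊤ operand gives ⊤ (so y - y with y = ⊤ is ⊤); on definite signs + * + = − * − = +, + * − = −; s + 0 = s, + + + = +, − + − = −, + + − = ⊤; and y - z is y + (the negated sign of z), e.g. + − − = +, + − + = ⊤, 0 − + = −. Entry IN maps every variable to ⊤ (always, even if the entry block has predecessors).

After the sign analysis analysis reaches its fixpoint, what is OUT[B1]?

Per-block solution:
  B0:   IN=(all ⊤)   OUT={a:+, b:+; rest ⊤}
  B1:   IN={a:+, b:+; rest ⊤}   OUT={a:+, b:+; rest ⊤}
  B2:   IN={a:+, b:+; rest ⊤}   OUT={a:+, b:+; rest ⊤}
  B3:   IN={a:+, b:+; rest ⊤}   OUT={a:+, b:+, d:+; rest ⊤}
  B4:   IN={a:+, b:+; rest ⊤}   OUT={a:+, b:+; rest ⊤}
  B5:   IN={a:+, b:+; rest ⊤}   OUT={a:+, b:+; rest ⊤}
  B6:   IN={a:+, b:+; rest ⊤}   OUT={a:+, b:+; rest ⊤}

Merge at B1: IN[B1] = OUT[B0] = {a: +, b: +, c: ⊤, d: ⊤, e: ⊤, f: ⊤}
Applying B1's transfer function to that IN value gives OUT[B1] (row B1 above).

Answer: {a: +, b: +, c: ⊤, d: ⊤, e: ⊤, f: ⊤}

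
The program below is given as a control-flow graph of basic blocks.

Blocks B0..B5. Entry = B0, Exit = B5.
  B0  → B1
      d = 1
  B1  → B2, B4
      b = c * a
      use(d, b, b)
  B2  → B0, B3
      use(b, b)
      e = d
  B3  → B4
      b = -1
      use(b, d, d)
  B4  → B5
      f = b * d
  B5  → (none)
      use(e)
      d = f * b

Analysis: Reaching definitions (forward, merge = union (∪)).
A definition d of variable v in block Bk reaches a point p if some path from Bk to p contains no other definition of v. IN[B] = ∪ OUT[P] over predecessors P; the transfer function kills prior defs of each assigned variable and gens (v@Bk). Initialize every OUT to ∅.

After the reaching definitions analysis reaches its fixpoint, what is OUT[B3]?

Converged values:
  B0: | IN={b@B1, d@B0, e@B2} | OUT={b@B1, d@B0, e@B2}
  B1: | IN={b@B1, d@B0, e@B2} | OUT={b@B1, d@B0, e@B2}
  B2: | IN={b@B1, d@B0, e@B2} | OUT={b@B1, d@B0, e@B2}
  B3: | IN={b@B1, d@B0, e@B2} | OUT={b@B3, d@B0, e@B2}
  B4: | IN={b@B1, b@B3, d@B0, e@B2} | OUT={b@B1, b@B3, d@B0, e@B2, f@B4}
  B5: | IN={b@B1, b@B3, d@B0, e@B2, f@B4} | OUT={b@B1, b@B3, d@B5, e@B2, f@B4}

Merge at B3: IN[B3] = OUT[B2] = {b@B1, d@B0, e@B2}
Applying B3's transfer function to that IN value gives OUT[B3] (row B3 above).

Answer: {b@B3, d@B0, e@B2}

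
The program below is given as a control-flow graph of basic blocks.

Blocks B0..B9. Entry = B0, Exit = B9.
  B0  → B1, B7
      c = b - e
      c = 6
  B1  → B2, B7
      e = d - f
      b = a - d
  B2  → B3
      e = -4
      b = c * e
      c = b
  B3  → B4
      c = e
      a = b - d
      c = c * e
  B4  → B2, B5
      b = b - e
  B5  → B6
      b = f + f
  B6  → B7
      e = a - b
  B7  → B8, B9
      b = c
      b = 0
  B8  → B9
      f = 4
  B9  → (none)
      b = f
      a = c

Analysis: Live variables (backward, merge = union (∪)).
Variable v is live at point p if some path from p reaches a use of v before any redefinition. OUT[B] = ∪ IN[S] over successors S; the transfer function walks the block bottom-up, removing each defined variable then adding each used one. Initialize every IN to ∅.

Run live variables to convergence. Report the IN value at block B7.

Answer: {c, f}

Derivation:
Per-block solution:
  B0:  IN={a, b, d, e, f}  OUT={a, c, d, f}
  B1:  IN={a, c, d, f}  OUT={c, d, f}
  B2:  IN={c, d, f}  OUT={b, d, e, f}
  B3:  IN={b, d, e, f}  OUT={a, b, c, d, e, f}
  B4:  IN={a, b, c, d, e, f}  OUT={a, c, d, f}
  B5:  IN={a, c, f}  OUT={a, b, c, f}
  B6:  IN={a, b, c, f}  OUT={c, f}
  B7:  IN={c, f}  OUT={c, f}
  B8:  IN={c}  OUT={c, f}
  B9:  IN={c, f}  OUT={}

Merge at B7: OUT[B7] = IN[B8] ⊔ IN[B9] = {c, f}
Applying B7's transfer function to that OUT value gives IN[B7] (row B7 above).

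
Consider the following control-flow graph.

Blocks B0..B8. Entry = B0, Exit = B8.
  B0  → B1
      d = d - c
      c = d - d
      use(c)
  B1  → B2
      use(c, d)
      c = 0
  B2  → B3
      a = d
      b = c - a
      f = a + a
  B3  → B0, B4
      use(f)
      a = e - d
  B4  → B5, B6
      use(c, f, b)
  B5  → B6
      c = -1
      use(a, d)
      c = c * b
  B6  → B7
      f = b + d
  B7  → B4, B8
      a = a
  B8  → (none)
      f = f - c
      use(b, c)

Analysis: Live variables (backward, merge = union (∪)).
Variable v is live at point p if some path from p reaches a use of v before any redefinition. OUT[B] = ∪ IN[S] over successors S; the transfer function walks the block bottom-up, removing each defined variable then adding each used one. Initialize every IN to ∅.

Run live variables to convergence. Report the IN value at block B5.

Answer: {a, b, d}

Trace:
Fixpoint table:
  B0:   IN={c, d, e}   OUT={c, d, e}
  B1:   IN={c, d, e}   OUT={c, d, e}
  B2:   IN={c, d, e}   OUT={b, c, d, e, f}
  B3:   IN={b, c, d, e, f}   OUT={a, b, c, d, e, f}
  B4:   IN={a, b, c, d, f}   OUT={a, b, c, d}
  B5:   IN={a, b, d}   OUT={a, b, c, d}
  B6:   IN={a, b, c, d}   OUT={a, b, c, d, f}
  B7:   IN={a, b, c, d, f}   OUT={a, b, c, d, f}
  B8:   IN={b, c, f}   OUT={}

Merge at B5: OUT[B5] = IN[B6] = {a, b, c, d}
Applying B5's transfer function to that OUT value gives IN[B5] (row B5 above).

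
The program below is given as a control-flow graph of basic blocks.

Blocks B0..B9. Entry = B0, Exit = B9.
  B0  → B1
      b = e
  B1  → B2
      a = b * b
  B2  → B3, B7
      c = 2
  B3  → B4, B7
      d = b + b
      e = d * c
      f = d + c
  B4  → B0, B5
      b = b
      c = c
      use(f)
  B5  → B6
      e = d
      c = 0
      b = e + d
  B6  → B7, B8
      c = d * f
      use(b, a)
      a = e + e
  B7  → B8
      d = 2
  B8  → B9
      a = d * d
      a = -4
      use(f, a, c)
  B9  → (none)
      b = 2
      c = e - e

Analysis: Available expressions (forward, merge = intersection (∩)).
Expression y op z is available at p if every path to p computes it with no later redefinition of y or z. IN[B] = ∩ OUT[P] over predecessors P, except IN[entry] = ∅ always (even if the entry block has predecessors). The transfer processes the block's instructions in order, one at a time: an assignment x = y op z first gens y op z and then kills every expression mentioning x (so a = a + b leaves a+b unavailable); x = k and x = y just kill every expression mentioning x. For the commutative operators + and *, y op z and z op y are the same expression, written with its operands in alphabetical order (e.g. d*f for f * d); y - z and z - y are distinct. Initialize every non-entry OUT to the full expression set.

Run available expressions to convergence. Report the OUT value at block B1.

Answer: {b*b}

Working:
Per-block solution:
  B0: | IN={} | OUT={}
  B1: | IN={} | OUT={b*b}
  B2: | IN={b*b} | OUT={b*b}
  B3: | IN={b*b} | OUT={b*b, b+b, c*d, c+d}
  B4: | IN={b*b, b+b, c*d, c+d} | OUT={}
  B5: | IN={} | OUT={d+e}
  B6: | IN={d+e} | OUT={d*f, d+e, e+e}
  B7: | IN={} | OUT={}
  B8: | IN={} | OUT={d*d}
  B9: | IN={d*d} | OUT={d*d, e-e}

Merge at B1: IN[B1] = OUT[B0] = {}
Applying B1's transfer function to that IN value gives OUT[B1] (row B1 above).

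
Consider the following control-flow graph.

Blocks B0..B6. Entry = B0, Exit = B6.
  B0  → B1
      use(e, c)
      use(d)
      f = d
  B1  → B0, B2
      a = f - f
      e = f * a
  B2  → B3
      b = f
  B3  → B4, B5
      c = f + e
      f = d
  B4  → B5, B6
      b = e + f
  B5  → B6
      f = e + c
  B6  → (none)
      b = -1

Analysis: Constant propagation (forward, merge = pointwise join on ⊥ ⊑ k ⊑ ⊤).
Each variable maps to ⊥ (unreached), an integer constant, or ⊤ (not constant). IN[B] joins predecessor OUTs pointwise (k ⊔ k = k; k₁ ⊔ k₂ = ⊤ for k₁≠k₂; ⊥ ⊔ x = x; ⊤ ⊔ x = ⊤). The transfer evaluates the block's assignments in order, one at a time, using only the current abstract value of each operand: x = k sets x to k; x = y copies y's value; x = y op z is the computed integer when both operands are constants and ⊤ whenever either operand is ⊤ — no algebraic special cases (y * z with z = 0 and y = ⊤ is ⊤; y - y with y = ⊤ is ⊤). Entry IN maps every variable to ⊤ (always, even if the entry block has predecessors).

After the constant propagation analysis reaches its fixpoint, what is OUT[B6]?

Answer: {a: ⊤, b: -1, c: ⊤, d: ⊤, e: ⊤, f: ⊤}

Trace:
Fixpoint table:
  B0:  IN=(all ⊤)  OUT=(all ⊤)
  B1:  IN=(all ⊤)  OUT=(all ⊤)
  B2:  IN=(all ⊤)  OUT=(all ⊤)
  B3:  IN=(all ⊤)  OUT=(all ⊤)
  B4:  IN=(all ⊤)  OUT=(all ⊤)
  B5:  IN=(all ⊤)  OUT=(all ⊤)
  B6:  IN=(all ⊤)  OUT={b:-1; rest ⊤}

Merge at B6: IN[B6] = OUT[B4] ⊔ OUT[B5] = {a: ⊤, b: ⊤, c: ⊤, d: ⊤, e: ⊤, f: ⊤}
Applying B6's transfer function to that IN value gives OUT[B6] (row B6 above).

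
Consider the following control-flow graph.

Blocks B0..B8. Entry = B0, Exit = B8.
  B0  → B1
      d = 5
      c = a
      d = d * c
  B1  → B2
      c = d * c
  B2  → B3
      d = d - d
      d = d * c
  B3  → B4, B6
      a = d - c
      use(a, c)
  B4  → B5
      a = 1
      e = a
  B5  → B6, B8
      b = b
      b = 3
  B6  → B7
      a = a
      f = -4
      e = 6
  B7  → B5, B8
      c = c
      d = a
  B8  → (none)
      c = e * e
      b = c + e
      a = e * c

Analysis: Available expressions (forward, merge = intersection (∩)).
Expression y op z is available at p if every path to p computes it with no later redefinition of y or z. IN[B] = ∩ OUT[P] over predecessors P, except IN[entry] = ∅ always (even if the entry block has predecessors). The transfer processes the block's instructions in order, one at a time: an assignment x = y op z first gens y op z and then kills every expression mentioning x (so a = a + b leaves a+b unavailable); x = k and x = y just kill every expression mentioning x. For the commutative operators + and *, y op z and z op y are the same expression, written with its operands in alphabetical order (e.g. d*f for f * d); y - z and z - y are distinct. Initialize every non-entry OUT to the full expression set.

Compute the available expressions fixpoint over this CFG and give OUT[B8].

Converged values:
  B0:   IN={}   OUT={}
  B1:   IN={}   OUT={}
  B2:   IN={}   OUT={}
  B3:   IN={}   OUT={d-c}
  B4:   IN={d-c}   OUT={d-c}
  B5:   IN={}   OUT={}
  B6:   IN={}   OUT={}
  B7:   IN={}   OUT={}
  B8:   IN={}   OUT={c*e, c+e, e*e}

Merge at B8: IN[B8] = OUT[B5] ∩ OUT[B7] = {}
Applying B8's transfer function to that IN value gives OUT[B8] (row B8 above).

Answer: {c*e, c+e, e*e}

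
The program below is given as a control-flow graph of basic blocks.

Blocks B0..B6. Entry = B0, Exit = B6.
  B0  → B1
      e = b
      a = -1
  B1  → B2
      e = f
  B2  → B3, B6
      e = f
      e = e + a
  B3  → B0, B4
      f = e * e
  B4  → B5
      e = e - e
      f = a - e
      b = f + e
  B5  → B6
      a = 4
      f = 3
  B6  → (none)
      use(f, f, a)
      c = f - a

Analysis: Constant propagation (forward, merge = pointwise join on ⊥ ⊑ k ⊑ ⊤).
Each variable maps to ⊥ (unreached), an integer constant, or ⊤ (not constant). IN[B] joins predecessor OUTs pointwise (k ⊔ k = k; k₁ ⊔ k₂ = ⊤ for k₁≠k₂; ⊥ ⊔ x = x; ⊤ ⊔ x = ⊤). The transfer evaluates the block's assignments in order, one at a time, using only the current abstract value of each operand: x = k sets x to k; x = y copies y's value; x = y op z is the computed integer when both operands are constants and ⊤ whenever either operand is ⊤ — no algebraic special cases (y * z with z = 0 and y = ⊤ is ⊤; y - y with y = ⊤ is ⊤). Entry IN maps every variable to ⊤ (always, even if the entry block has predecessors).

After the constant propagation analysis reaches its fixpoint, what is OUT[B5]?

Answer: {a: 4, b: ⊤, c: ⊤, d: ⊤, e: ⊤, f: 3}

Derivation:
Per-block solution:
  B0:  IN=(all ⊤)  OUT={a:-1; rest ⊤}
  B1:  IN={a:-1; rest ⊤}  OUT={a:-1; rest ⊤}
  B2:  IN={a:-1; rest ⊤}  OUT={a:-1; rest ⊤}
  B3:  IN={a:-1; rest ⊤}  OUT={a:-1; rest ⊤}
  B4:  IN={a:-1; rest ⊤}  OUT={a:-1; rest ⊤}
  B5:  IN={a:-1; rest ⊤}  OUT={a:4, f:3; rest ⊤}
  B6:  IN=(all ⊤)  OUT=(all ⊤)

Merge at B5: IN[B5] = OUT[B4] = {a: -1, b: ⊤, c: ⊤, d: ⊤, e: ⊤, f: ⊤}
Applying B5's transfer function to that IN value gives OUT[B5] (row B5 above).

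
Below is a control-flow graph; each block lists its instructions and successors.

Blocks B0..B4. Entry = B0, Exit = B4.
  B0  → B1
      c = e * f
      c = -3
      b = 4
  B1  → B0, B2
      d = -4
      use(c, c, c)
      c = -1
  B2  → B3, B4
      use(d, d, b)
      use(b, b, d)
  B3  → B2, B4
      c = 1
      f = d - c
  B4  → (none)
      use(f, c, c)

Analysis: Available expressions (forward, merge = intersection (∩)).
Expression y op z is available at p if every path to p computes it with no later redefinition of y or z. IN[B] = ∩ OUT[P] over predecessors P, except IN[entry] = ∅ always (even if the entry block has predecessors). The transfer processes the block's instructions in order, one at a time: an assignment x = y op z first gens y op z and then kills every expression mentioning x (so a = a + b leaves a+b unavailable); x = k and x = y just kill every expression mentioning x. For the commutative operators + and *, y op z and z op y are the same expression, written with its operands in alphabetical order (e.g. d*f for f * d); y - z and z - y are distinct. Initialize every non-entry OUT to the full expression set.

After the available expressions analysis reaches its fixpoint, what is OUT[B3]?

Converged values:
  B0: | IN={} | OUT={e*f}
  B1: | IN={e*f} | OUT={e*f}
  B2: | IN={} | OUT={}
  B3: | IN={} | OUT={d-c}
  B4: | IN={} | OUT={}

Merge at B3: IN[B3] = OUT[B2] = {}
Applying B3's transfer function to that IN value gives OUT[B3] (row B3 above).

Answer: {d-c}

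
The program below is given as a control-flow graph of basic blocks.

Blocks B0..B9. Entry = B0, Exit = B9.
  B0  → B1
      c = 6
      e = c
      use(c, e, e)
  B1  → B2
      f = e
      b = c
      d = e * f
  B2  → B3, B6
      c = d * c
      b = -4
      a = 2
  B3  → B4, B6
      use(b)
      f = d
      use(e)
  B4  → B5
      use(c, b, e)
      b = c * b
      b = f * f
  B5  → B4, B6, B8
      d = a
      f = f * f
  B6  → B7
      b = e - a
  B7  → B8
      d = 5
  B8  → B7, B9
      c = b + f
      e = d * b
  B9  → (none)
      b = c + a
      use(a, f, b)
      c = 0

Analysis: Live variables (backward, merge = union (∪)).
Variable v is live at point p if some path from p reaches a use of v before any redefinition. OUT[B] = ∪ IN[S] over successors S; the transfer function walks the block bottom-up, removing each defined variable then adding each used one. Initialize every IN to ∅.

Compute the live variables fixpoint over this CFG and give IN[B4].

Answer: {a, b, c, e, f}

Working:
Converged values:
  B0:  IN={}  OUT={c, e}
  B1:  IN={c, e}  OUT={c, d, e, f}
  B2:  IN={c, d, e, f}  OUT={a, b, c, d, e, f}
  B3:  IN={a, b, c, d, e}  OUT={a, b, c, e, f}
  B4:  IN={a, b, c, e, f}  OUT={a, b, c, e, f}
  B5:  IN={a, b, c, e, f}  OUT={a, b, c, d, e, f}
  B6:  IN={a, e, f}  OUT={a, b, f}
  B7:  IN={a, b, f}  OUT={a, b, d, f}
  B8:  IN={a, b, d, f}  OUT={a, b, c, f}
  B9:  IN={a, c, f}  OUT={}

Merge at B4: OUT[B4] = IN[B5] = {a, b, c, e, f}
Applying B4's transfer function to that OUT value gives IN[B4] (row B4 above).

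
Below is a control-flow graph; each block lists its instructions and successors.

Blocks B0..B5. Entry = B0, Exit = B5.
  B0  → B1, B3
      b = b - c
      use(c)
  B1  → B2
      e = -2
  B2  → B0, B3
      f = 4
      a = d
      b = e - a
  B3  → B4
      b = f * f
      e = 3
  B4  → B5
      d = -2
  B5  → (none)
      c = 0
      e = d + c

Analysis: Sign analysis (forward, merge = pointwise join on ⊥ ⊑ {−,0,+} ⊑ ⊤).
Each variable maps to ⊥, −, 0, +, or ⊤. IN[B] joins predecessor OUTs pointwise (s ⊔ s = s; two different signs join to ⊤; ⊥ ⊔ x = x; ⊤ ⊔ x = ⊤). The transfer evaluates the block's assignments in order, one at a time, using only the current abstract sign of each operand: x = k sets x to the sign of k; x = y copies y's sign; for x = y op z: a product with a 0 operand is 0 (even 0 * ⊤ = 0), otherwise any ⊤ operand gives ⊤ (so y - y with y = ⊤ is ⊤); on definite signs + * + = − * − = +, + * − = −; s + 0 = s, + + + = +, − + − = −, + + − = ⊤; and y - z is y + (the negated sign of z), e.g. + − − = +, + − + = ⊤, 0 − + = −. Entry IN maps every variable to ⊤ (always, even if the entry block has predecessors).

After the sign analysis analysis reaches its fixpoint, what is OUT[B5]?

Fixpoint table:
  B0:  IN=(all ⊤)  OUT=(all ⊤)
  B1:  IN=(all ⊤)  OUT={e:-; rest ⊤}
  B2:  IN={e:-; rest ⊤}  OUT={e:-, f:+; rest ⊤}
  B3:  IN=(all ⊤)  OUT={e:+; rest ⊤}
  B4:  IN={e:+; rest ⊤}  OUT={d:-, e:+; rest ⊤}
  B5:  IN={d:-, e:+; rest ⊤}  OUT={c:0, d:-, e:-; rest ⊤}

Merge at B5: IN[B5] = OUT[B4] = {a: ⊤, b: ⊤, c: ⊤, d: -, e: +, f: ⊤}
Applying B5's transfer function to that IN value gives OUT[B5] (row B5 above).

Answer: {a: ⊤, b: ⊤, c: 0, d: -, e: -, f: ⊤}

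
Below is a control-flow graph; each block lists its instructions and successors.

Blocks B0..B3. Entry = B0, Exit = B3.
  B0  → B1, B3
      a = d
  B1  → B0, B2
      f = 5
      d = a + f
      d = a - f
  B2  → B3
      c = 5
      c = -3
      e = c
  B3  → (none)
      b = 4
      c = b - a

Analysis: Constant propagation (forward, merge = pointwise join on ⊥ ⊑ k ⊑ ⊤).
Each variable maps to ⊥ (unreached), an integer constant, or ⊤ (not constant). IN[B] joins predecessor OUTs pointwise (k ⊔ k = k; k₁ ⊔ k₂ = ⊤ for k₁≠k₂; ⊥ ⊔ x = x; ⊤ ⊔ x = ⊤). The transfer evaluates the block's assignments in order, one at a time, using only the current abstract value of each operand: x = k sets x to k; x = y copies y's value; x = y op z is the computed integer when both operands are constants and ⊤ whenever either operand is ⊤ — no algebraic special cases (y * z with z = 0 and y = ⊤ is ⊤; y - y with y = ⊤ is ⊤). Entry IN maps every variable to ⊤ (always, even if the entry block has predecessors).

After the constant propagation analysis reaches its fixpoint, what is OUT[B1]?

Per-block solution:
  B0: | IN=(all ⊤) | OUT=(all ⊤)
  B1: | IN=(all ⊤) | OUT={f:5; rest ⊤}
  B2: | IN={f:5; rest ⊤} | OUT={c:-3, e:-3, f:5; rest ⊤}
  B3: | IN=(all ⊤) | OUT={b:4; rest ⊤}

Merge at B1: IN[B1] = OUT[B0] = {a: ⊤, b: ⊤, c: ⊤, d: ⊤, e: ⊤, f: ⊤}
Applying B1's transfer function to that IN value gives OUT[B1] (row B1 above).

Answer: {a: ⊤, b: ⊤, c: ⊤, d: ⊤, e: ⊤, f: 5}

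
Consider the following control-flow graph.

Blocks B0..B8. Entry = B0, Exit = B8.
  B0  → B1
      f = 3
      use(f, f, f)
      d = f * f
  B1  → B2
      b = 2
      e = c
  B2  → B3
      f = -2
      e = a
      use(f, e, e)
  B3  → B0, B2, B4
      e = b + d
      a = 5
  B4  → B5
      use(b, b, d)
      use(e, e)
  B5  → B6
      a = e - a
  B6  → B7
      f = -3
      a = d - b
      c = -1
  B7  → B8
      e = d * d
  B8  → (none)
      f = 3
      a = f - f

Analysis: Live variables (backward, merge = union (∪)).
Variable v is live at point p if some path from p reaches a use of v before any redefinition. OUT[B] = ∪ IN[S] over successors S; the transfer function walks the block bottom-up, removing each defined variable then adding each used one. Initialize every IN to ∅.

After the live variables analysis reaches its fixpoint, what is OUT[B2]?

Answer: {b, c, d}

Working:
Converged values:
  B0:  IN={a, c}  OUT={a, c, d}
  B1:  IN={a, c, d}  OUT={a, b, c, d}
  B2:  IN={a, b, c, d}  OUT={b, c, d}
  B3:  IN={b, c, d}  OUT={a, b, c, d, e}
  B4:  IN={a, b, d, e}  OUT={a, b, d, e}
  B5:  IN={a, b, d, e}  OUT={b, d}
  B6:  IN={b, d}  OUT={d}
  B7:  IN={d}  OUT={}
  B8:  IN={}  OUT={}

Merge at B2: OUT[B2] = IN[B3] = {b, c, d}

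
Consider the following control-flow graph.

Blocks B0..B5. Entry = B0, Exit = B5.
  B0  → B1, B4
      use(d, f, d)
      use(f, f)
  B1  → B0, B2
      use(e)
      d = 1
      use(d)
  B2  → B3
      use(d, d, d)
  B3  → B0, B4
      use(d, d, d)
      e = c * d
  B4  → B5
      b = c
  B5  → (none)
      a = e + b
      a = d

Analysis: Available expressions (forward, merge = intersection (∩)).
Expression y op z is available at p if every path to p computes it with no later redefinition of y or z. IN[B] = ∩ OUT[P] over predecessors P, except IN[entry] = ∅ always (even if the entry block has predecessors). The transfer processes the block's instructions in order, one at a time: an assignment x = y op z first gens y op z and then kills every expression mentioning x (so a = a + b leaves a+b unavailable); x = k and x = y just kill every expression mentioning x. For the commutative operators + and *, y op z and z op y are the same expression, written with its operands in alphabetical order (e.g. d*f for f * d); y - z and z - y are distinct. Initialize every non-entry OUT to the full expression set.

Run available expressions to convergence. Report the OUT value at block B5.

Per-block solution:
  B0: | IN={} | OUT={}
  B1: | IN={} | OUT={}
  B2: | IN={} | OUT={}
  B3: | IN={} | OUT={c*d}
  B4: | IN={} | OUT={}
  B5: | IN={} | OUT={b+e}

Merge at B5: IN[B5] = OUT[B4] = {}
Applying B5's transfer function to that IN value gives OUT[B5] (row B5 above).

Answer: {b+e}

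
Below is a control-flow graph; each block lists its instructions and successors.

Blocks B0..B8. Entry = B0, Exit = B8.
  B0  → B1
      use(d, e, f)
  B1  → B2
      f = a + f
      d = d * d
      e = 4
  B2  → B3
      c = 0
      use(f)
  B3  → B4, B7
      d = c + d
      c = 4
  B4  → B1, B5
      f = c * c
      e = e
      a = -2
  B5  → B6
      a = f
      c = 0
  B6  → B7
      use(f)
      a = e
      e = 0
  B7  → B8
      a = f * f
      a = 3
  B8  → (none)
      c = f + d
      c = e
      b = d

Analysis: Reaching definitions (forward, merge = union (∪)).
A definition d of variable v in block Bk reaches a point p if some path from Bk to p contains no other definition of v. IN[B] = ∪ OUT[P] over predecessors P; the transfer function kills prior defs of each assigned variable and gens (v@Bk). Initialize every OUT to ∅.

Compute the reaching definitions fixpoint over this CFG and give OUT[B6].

Per-block solution:
  B0:  IN={}  OUT={}
  B1:  IN={a@B4, c@B3, d@B3, e@B4, f@B4}  OUT={a@B4, c@B3, d@B1, e@B1, f@B1}
  B2:  IN={a@B4, c@B3, d@B1, e@B1, f@B1}  OUT={a@B4, c@B2, d@B1, e@B1, f@B1}
  B3:  IN={a@B4, c@B2, d@B1, e@B1, f@B1}  OUT={a@B4, c@B3, d@B3, e@B1, f@B1}
  B4:  IN={a@B4, c@B3, d@B3, e@B1, f@B1}  OUT={a@B4, c@B3, d@B3, e@B4, f@B4}
  B5:  IN={a@B4, c@B3, d@B3, e@B4, f@B4}  OUT={a@B5, c@B5, d@B3, e@B4, f@B4}
  B6:  IN={a@B5, c@B5, d@B3, e@B4, f@B4}  OUT={a@B6, c@B5, d@B3, e@B6, f@B4}
  B7:  IN={a@B4, a@B6, c@B3, c@B5, d@B3, e@B1, e@B6, f@B1, f@B4}  OUT={a@B7, c@B3, c@B5, d@B3, e@B1, e@B6, f@B1, f@B4}
  B8:  IN={a@B7, c@B3, c@B5, d@B3, e@B1, e@B6, f@B1, f@B4}  OUT={a@B7, b@B8, c@B8, d@B3, e@B1, e@B6, f@B1, f@B4}

Merge at B6: IN[B6] = OUT[B5] = {a@B5, c@B5, d@B3, e@B4, f@B4}
Applying B6's transfer function to that IN value gives OUT[B6] (row B6 above).

Answer: {a@B6, c@B5, d@B3, e@B6, f@B4}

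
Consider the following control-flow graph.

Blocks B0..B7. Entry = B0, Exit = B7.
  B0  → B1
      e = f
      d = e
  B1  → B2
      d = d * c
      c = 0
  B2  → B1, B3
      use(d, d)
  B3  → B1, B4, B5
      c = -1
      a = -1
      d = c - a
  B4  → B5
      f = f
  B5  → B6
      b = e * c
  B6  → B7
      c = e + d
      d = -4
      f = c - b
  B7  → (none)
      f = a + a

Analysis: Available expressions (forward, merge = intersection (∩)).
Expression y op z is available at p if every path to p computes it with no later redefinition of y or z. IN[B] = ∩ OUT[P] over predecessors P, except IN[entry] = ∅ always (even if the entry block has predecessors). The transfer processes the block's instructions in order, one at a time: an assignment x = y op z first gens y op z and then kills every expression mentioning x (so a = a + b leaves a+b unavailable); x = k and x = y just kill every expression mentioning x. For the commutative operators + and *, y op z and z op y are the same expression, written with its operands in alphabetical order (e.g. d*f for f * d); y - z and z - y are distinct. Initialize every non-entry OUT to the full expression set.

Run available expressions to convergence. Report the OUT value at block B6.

Answer: {c-b}

Trace:
Per-block solution:
  B0:   IN={}   OUT={}
  B1:   IN={}   OUT={}
  B2:   IN={}   OUT={}
  B3:   IN={}   OUT={c-a}
  B4:   IN={c-a}   OUT={c-a}
  B5:   IN={c-a}   OUT={c*e, c-a}
  B6:   IN={c*e, c-a}   OUT={c-b}
  B7:   IN={c-b}   OUT={a+a, c-b}

Merge at B6: IN[B6] = OUT[B5] = {c*e, c-a}
Applying B6's transfer function to that IN value gives OUT[B6] (row B6 above).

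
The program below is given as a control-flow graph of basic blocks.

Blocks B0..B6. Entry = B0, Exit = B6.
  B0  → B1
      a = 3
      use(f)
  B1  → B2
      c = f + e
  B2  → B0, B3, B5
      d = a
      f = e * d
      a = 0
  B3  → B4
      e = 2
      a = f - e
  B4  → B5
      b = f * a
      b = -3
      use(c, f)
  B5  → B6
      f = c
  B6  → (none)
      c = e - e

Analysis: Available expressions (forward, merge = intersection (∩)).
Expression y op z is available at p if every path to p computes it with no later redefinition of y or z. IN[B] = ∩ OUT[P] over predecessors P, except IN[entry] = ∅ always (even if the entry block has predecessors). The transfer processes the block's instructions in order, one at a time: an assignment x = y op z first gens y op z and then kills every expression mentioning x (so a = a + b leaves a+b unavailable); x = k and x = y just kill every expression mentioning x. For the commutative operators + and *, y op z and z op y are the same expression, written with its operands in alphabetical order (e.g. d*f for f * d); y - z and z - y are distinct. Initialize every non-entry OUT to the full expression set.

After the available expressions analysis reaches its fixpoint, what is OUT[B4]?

Answer: {a*f, f-e}

Trace:
Converged values:
  B0: | IN={} | OUT={}
  B1: | IN={} | OUT={e+f}
  B2: | IN={e+f} | OUT={d*e}
  B3: | IN={d*e} | OUT={f-e}
  B4: | IN={f-e} | OUT={a*f, f-e}
  B5: | IN={} | OUT={}
  B6: | IN={} | OUT={e-e}

Merge at B4: IN[B4] = OUT[B3] = {f-e}
Applying B4's transfer function to that IN value gives OUT[B4] (row B4 above).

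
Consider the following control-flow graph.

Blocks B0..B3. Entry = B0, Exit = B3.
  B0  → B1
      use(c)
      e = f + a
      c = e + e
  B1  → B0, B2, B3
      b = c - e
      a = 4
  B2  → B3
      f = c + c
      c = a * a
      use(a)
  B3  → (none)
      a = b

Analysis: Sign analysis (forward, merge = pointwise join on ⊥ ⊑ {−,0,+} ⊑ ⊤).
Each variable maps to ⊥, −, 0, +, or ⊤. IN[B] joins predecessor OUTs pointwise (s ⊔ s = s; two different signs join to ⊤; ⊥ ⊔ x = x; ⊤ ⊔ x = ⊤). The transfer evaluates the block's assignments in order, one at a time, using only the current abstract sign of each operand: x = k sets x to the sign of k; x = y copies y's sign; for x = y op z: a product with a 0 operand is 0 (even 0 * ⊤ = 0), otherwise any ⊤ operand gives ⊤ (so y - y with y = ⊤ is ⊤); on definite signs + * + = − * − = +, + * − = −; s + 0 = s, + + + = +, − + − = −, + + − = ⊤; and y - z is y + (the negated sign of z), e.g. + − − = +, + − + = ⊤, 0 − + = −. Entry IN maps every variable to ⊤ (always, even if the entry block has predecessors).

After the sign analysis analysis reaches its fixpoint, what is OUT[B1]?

Answer: {a: +, b: ⊤, c: ⊤, d: ⊤, e: ⊤, f: ⊤}

Trace:
Per-block solution:
  B0:   IN=(all ⊤)   OUT=(all ⊤)
  B1:   IN=(all ⊤)   OUT={a:+; rest ⊤}
  B2:   IN={a:+; rest ⊤}   OUT={a:+, c:+; rest ⊤}
  B3:   IN={a:+; rest ⊤}   OUT=(all ⊤)

Merge at B1: IN[B1] = OUT[B0] = {a: ⊤, b: ⊤, c: ⊤, d: ⊤, e: ⊤, f: ⊤}
Applying B1's transfer function to that IN value gives OUT[B1] (row B1 above).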